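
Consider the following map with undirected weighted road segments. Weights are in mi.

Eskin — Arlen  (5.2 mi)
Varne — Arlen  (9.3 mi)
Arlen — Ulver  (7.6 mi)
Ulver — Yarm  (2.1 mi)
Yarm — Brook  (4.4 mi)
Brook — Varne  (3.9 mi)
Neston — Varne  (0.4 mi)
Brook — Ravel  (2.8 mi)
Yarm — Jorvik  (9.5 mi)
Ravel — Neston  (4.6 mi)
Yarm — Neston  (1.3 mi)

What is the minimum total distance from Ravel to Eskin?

Enumerating some paths:
Ravel → Neston → Yarm → Ulver → Arlen → Eskin: 4.6+1.3+2.1+7.6+5.2 = 20.8
Ravel → Brook → Varne → Arlen → Eskin: 2.8+3.9+9.3+5.2 = 21.2
Ravel → Neston → Varne → Arlen → Eskin: 4.6+0.4+9.3+5.2 = 19.5
Cheapest is Ravel → Neston → Varne → Arlen → Eskin at 19.5 mi.

19.5 mi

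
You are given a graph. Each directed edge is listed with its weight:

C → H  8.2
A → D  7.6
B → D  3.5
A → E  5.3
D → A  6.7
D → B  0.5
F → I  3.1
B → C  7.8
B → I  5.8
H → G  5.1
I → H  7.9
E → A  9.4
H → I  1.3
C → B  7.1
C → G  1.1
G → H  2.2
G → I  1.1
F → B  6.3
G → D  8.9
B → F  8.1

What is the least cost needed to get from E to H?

28.6

Settle nodes by increasing distance from E:
E: 0
A: 9.4  (via E)
D: 17  (via A)
B: 17.5  (via D)
I: 23.3  (via B)
C: 25.3  (via B)
F: 25.6  (via B)
G: 26.4  (via C)
H: 28.6  (via G)
Shortest route: E–A–D–B–C–G–H = 28.6.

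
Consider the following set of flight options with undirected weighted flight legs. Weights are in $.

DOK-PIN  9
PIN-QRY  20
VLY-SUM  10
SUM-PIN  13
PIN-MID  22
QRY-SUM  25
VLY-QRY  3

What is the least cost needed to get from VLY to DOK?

$32

Candidate routes:
VLY–QRY–SUM–PIN–DOK: 3+25+13+9 = 50
VLY–SUM–QRY–PIN–DOK: 10+25+20+9 = 64
VLY–QRY–PIN–DOK: 3+20+9 = 32
Cheapest is VLY–QRY–PIN–DOK at $32.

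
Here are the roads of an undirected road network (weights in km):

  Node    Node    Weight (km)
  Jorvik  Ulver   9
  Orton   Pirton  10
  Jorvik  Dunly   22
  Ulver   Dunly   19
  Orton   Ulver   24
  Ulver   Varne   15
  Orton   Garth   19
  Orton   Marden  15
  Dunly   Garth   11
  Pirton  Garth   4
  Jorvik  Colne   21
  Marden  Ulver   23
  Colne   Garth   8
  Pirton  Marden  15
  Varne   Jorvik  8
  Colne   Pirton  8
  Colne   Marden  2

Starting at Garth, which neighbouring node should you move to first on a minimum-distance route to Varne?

Compare a few routes:
Garth → Colne → Jorvik → Varne: 8+21+8 = 37
Garth → Pirton → Colne → Jorvik → Varne: 4+8+21+8 = 41
The minimum is 37 km via Garth → Colne → Jorvik → Varne.
So from Garth the first move is to Colne.

Colne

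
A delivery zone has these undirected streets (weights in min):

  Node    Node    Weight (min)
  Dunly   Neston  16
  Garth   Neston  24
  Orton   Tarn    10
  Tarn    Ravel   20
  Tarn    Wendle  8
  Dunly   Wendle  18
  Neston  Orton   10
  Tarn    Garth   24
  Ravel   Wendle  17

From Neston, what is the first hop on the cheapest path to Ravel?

Candidate routes:
Neston → Orton → Tarn → Wendle → Ravel: 10+10+8+17 = 45
Neston → Orton → Tarn → Ravel: 10+10+20 = 40
The minimum is 40 min via Neston → Orton → Tarn → Ravel.
So from Neston the first move is to Orton.

Orton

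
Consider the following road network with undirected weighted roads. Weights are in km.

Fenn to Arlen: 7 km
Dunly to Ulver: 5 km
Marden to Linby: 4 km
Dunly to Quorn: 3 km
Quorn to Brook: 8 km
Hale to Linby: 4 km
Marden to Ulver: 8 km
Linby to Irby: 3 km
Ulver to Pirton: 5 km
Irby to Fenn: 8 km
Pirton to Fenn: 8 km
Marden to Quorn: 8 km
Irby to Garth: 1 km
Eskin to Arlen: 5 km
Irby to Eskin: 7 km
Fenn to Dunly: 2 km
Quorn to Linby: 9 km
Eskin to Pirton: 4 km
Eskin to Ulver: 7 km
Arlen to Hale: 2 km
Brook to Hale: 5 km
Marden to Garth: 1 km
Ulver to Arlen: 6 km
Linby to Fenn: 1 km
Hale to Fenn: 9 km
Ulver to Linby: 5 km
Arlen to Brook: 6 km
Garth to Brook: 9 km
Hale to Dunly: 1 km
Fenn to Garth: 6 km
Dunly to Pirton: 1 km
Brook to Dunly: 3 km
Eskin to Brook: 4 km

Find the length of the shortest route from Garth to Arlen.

Settle nodes by increasing distance from Garth:
Garth: 0
Irby: 1  (via Garth)
Marden: 1  (via Garth)
Linby: 4  (via Irby)
Fenn: 5  (via Linby)
Dunly: 7  (via Fenn)
Eskin: 8  (via Irby)
Hale: 8  (via Linby)
Pirton: 8  (via Dunly)
Brook: 9  (via Garth)
Quorn: 9  (via Marden)
Ulver: 9  (via Marden)
Arlen: 10  (via Hale)
Shortest route: Garth–Irby–Linby–Hale–Arlen = 10 km.

10 km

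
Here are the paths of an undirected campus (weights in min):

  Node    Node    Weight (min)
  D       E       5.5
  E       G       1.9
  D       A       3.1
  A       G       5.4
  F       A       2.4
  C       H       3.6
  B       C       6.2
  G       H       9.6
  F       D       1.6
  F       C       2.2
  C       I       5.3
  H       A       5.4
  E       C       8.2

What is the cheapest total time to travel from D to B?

10 min

Shortest distances from D:
D: 0
F: 1.6  (via D)
A: 3.1  (via D)
C: 3.8  (via F)
E: 5.5  (via D)
G: 7.4  (via E)
H: 7.4  (via C)
I: 9.1  (via C)
B: 10  (via C)
Shortest route: D–F–C–B = 10 min.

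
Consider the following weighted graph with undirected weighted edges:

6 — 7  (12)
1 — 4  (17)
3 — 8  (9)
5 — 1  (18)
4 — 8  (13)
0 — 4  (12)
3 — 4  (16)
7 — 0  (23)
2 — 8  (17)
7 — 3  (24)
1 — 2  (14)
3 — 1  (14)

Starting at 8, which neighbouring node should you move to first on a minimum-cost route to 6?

Candidate routes:
8–3–7–6: 9+24+12 = 45
8–4–0–7–6: 13+12+23+12 = 60
Cheapest is 8–3–7–6 at 45.
So from 8 the first move is to 3.

3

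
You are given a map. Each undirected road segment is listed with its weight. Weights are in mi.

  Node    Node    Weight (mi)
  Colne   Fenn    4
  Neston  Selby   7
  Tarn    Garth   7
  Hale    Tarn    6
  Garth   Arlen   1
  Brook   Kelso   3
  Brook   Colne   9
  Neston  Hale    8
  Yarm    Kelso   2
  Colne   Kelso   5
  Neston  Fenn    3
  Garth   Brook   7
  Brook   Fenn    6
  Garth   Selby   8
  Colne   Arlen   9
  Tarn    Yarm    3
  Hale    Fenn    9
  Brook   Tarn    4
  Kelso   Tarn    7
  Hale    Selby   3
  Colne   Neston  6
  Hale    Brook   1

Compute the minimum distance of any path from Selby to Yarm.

Settle nodes by increasing distance from Selby:
Selby: 0
Hale: 3  (via Selby)
Brook: 4  (via Hale)
Neston: 7  (via Selby)
Kelso: 7  (via Brook)
Garth: 8  (via Selby)
Tarn: 8  (via Brook)
Yarm: 9  (via Kelso)
Shortest route: Selby–Hale–Brook–Kelso–Yarm = 9 mi.

9 mi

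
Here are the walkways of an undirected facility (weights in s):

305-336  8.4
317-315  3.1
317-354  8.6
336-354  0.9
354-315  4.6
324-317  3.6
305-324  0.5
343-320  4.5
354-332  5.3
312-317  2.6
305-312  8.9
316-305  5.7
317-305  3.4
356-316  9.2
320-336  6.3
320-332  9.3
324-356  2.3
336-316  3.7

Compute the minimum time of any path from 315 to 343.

16.3 s

Settle nodes by increasing distance from 315:
315: 0
317: 3.1  (via 315)
354: 4.6  (via 315)
336: 5.5  (via 354)
312: 5.7  (via 317)
305: 6.5  (via 317)
324: 6.7  (via 317)
356: 9  (via 324)
316: 9.2  (via 336)
332: 9.9  (via 354)
320: 11.8  (via 336)
343: 16.3  (via 320)
Shortest route: 315 → 354 → 336 → 320 → 343 = 16.3 s.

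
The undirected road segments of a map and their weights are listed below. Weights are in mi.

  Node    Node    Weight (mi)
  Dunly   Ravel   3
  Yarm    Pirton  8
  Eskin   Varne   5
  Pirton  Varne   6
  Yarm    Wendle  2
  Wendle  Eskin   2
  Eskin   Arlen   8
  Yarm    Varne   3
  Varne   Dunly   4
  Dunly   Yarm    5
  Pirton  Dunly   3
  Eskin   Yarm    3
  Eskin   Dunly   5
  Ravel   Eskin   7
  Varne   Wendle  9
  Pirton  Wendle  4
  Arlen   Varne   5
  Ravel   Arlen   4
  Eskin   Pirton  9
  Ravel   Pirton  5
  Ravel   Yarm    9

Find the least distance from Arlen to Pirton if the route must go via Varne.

Shortest Arlen→Varne: Arlen → Varne = 5
Shortest Varne→Pirton: Varne → Pirton = 6
Total via Varne: 5 + 6 = 11 mi.

11 mi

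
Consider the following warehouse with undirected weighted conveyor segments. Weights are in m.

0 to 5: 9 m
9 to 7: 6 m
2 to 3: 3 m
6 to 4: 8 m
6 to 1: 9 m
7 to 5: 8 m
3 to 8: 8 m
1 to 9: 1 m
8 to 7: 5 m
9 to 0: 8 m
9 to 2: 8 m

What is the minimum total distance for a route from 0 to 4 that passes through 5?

41 m

Shortest 0→5: 0–5 = 9
Best 5 to 4: 5–7–9–1–6–4 costing 32
Total via 5: 9 + 32 = 41 m.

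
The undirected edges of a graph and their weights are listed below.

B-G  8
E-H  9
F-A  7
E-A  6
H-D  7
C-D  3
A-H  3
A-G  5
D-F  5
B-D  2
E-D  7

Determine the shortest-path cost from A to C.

13

Settle nodes by increasing distance from A:
A: 0
H: 3  (via A)
G: 5  (via A)
E: 6  (via A)
F: 7  (via A)
D: 10  (via H)
B: 12  (via D)
C: 13  (via D)
Shortest route: A–H–D–C = 13.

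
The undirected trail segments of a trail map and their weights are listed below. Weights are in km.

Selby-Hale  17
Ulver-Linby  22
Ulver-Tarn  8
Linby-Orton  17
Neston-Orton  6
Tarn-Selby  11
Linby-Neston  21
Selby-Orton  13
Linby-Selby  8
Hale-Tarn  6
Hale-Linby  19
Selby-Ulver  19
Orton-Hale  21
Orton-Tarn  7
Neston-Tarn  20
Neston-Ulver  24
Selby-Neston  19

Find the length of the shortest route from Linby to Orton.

17 km

Enumerating some paths:
Linby–Selby–Orton: 8+13 = 21
Linby–Orton: 17 = 17
Cheapest is Linby–Orton at 17 km.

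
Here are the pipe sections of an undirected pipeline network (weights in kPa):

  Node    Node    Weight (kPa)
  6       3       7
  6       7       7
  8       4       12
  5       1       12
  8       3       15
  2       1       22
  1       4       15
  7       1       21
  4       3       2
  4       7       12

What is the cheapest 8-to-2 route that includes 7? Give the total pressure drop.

67 kPa

Shortest 8→7: 8 → 4 → 7 = 24
Best 7 to 2: 7 → 1 → 2 costing 43
Total via 7: 24 + 43 = 67 kPa.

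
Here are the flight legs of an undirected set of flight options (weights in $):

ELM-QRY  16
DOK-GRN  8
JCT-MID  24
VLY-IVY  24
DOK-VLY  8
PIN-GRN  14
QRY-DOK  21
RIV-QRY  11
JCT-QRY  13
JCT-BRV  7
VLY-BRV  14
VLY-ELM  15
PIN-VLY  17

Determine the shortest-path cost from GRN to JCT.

$37

Running Dijkstra from GRN:
GRN: 0
DOK: 8  (via GRN)
PIN: 14  (via GRN)
VLY: 16  (via DOK)
QRY: 29  (via DOK)
BRV: 30  (via VLY)
ELM: 31  (via VLY)
JCT: 37  (via BRV)
Shortest route: GRN → DOK → VLY → BRV → JCT = $37.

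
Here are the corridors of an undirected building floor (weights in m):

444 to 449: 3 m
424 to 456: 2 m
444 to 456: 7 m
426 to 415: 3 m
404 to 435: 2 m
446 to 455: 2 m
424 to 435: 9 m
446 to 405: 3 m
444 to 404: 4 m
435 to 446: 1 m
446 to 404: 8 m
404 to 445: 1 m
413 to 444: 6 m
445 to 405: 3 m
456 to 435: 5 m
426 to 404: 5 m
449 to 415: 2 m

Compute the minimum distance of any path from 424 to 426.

14 m

Shortest distances from 424:
424: 0
456: 2  (via 424)
435: 7  (via 456)
446: 8  (via 435)
404: 9  (via 435)
444: 9  (via 456)
445: 10  (via 404)
455: 10  (via 446)
405: 11  (via 446)
449: 12  (via 444)
415: 14  (via 449)
426: 14  (via 404)
Shortest route: 424 → 456 → 435 → 404 → 426 = 14 m.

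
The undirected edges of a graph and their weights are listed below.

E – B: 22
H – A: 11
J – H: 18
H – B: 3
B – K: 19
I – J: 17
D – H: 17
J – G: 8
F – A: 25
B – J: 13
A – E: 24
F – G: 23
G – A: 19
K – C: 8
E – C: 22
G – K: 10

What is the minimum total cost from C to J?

Shortest distances from C:
C: 0
K: 8  (via C)
G: 18  (via K)
E: 22  (via C)
J: 26  (via G)
Shortest route: C → K → G → J = 26.

26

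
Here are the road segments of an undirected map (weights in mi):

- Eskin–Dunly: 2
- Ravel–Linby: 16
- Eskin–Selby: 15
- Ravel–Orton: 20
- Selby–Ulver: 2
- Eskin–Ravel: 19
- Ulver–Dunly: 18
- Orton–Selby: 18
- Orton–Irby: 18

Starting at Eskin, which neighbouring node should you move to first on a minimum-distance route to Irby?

Selby

Candidate routes:
Eskin → Ravel → Orton → Irby: 19+20+18 = 57
Eskin → Dunly → Ulver → Selby → Orton → Irby: 2+18+2+18+18 = 58
Eskin → Selby → Orton → Irby: 15+18+18 = 51
Cheapest is Eskin → Selby → Orton → Irby at 51 mi.
So from Eskin the first move is to Selby.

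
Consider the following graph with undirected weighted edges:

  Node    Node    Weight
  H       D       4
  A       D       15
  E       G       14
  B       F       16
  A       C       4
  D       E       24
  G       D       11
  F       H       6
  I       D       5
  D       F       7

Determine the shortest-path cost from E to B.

Settle nodes by increasing distance from E:
E: 0
G: 14  (via E)
D: 24  (via E)
H: 28  (via D)
I: 29  (via D)
F: 31  (via D)
A: 39  (via D)
C: 43  (via A)
B: 47  (via F)
Shortest route: E → D → F → B = 47.

47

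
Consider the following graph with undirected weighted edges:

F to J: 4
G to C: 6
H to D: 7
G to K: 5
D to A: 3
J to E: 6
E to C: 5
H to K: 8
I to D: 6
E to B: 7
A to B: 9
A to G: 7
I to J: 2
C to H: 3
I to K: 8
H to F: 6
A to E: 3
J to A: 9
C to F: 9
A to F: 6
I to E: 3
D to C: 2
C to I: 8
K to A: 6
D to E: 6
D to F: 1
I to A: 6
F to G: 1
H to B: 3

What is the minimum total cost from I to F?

6

Running Dijkstra from I:
I: 0
J: 2  (via I)
E: 3  (via I)
A: 6  (via I)
D: 6  (via I)
F: 6  (via J)
Shortest route: I → J → F = 6.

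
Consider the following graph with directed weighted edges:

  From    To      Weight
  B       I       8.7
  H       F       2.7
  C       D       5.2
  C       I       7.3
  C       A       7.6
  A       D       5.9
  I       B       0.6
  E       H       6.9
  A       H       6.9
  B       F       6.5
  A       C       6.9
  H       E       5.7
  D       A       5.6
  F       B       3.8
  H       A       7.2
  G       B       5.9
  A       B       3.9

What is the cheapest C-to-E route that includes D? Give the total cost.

Shortest C→D: C–D = 5.2
Shortest D→E: D–A–H–E = 18.2
Total via D: 5.2 + 18.2 = 23.4.

23.4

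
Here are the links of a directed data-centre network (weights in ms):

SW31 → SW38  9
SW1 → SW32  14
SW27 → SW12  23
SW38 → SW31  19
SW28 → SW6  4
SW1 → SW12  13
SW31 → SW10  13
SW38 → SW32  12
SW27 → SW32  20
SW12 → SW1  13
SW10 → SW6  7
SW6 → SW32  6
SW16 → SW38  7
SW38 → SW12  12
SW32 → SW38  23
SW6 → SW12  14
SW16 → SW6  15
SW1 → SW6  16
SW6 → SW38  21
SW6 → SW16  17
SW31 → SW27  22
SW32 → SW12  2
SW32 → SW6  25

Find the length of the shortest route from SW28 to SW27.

66 ms

Compare a few routes:
SW28 → SW6 → SW16 → SW38 → SW31 → SW27: 4+17+7+19+22 = 69
SW28 → SW6 → SW38 → SW31 → SW27: 4+21+19+22 = 66
Cheapest is SW28 → SW6 → SW38 → SW31 → SW27 at 66 ms.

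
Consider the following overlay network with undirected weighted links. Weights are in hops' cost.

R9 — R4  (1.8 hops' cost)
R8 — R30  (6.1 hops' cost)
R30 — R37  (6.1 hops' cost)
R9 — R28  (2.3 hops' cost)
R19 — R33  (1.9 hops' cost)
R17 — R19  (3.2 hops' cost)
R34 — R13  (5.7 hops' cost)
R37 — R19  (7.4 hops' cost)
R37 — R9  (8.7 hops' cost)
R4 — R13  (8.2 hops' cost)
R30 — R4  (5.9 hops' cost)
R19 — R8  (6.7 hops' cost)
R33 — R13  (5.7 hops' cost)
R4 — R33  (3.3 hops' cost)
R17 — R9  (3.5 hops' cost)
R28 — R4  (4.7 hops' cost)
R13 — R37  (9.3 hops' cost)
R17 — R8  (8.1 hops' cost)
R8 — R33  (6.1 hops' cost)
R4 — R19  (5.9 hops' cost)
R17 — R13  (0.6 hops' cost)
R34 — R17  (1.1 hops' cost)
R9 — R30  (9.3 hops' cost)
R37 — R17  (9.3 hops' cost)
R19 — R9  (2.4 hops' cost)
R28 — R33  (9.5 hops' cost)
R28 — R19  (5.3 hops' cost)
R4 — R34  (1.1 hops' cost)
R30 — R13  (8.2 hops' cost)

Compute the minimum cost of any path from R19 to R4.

Compare a few routes:
R19–R9–R4: 2.4+1.8 = 4.2
R19–R33–R4: 1.9+3.3 = 5.2
R19–R17–R34–R4: 3.2+1.1+1.1 = 5.4
Cheapest is R19–R9–R4 at 4.2 hops' cost.

4.2 hops' cost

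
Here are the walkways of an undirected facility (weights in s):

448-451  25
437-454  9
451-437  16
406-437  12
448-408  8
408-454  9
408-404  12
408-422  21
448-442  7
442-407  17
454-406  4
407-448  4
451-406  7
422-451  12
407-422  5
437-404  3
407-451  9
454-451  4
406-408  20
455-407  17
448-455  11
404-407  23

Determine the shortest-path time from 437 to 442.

30 s

Shortest distances from 437:
437: 0
404: 3  (via 437)
454: 9  (via 437)
406: 12  (via 437)
451: 13  (via 454)
408: 15  (via 404)
407: 22  (via 451)
448: 23  (via 408)
422: 25  (via 451)
442: 30  (via 448)
Shortest route: 437 → 404 → 408 → 448 → 442 = 30 s.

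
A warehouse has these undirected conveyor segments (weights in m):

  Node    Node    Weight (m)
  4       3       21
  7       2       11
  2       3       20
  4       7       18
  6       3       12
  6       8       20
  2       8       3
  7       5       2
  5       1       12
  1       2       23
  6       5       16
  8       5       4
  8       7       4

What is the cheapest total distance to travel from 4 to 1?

32 m

Enumerating some paths:
4 - 7 - 5 - 1: 18+2+12 = 32
4 - 7 - 8 - 5 - 1: 18+4+4+12 = 38
4 - 7 - 2 - 8 - 5 - 1: 18+11+3+4+12 = 48
4 - 7 - 8 - 2 - 1: 18+4+3+23 = 48
Cheapest is 4 - 7 - 5 - 1 at 32 m.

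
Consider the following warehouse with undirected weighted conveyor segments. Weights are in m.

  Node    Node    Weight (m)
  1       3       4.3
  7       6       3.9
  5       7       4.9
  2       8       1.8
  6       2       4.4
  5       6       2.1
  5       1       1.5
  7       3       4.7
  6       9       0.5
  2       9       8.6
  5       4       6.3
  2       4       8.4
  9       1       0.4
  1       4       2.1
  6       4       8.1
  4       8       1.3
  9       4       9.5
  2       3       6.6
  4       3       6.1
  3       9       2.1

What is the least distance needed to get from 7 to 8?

Enumerating some paths:
7 - 6 - 9 - 1 - 4 - 8: 3.9+0.5+0.4+2.1+1.3 = 8.2
7 - 6 - 2 - 8: 3.9+4.4+1.8 = 10.1
7 - 5 - 1 - 4 - 8: 4.9+1.5+2.1+1.3 = 9.8
The minimum is 8.2 m via 7 - 6 - 9 - 1 - 4 - 8.

8.2 m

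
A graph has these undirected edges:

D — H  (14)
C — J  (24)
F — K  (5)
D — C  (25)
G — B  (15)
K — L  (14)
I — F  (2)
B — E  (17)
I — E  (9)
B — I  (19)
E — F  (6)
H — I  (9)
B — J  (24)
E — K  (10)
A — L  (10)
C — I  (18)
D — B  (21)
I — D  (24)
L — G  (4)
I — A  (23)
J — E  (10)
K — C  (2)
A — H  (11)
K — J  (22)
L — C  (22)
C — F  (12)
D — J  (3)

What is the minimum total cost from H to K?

16

Running Dijkstra from H:
H: 0
I: 9  (via H)
A: 11  (via H)
F: 11  (via I)
D: 14  (via H)
K: 16  (via F)
Shortest route: H–I–F–K = 16.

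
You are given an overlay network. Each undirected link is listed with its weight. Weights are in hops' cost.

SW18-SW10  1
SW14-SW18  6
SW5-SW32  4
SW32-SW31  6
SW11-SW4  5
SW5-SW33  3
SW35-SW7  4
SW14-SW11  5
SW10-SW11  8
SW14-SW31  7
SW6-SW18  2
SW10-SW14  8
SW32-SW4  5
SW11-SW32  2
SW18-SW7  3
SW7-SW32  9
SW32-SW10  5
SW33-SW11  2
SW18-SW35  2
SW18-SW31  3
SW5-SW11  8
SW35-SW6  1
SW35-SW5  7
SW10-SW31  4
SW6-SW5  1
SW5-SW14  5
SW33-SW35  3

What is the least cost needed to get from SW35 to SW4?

Running Dijkstra from SW35:
SW35: 0
SW6: 1  (via SW35)
SW18: 2  (via SW35)
SW5: 2  (via SW6)
SW33: 3  (via SW35)
SW10: 3  (via SW18)
SW7: 4  (via SW35)
SW31: 5  (via SW18)
SW11: 5  (via SW33)
SW32: 6  (via SW5)
SW14: 7  (via SW5)
SW4: 10  (via SW11)
Shortest route: SW35 → SW33 → SW11 → SW4 = 10 hops' cost.

10 hops' cost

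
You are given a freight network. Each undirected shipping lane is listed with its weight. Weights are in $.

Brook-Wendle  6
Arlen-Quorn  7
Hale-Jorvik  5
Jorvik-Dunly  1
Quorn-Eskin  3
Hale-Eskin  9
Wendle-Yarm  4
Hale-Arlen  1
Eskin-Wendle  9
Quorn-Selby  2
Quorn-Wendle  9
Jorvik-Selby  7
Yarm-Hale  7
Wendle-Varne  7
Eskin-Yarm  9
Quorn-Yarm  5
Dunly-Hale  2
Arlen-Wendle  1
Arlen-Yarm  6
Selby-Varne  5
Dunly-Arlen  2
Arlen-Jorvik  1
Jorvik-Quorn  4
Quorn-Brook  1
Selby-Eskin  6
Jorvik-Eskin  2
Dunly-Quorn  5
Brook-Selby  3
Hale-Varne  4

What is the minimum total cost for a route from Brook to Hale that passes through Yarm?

$12

Shortest Brook→Yarm: Brook–Quorn–Yarm = 6
Best Yarm to Hale: Yarm–Wendle–Arlen–Hale costing 6
Total via Yarm: 6 + 6 = $12.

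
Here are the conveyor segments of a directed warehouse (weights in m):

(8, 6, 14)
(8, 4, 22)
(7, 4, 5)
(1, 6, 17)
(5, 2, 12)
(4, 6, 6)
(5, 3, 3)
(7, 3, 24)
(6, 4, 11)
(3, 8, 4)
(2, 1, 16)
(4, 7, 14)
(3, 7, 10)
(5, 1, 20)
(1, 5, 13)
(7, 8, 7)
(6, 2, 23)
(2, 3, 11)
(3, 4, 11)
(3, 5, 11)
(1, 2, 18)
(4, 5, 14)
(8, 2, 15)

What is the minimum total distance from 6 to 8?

Compare a few routes:
6 → 2 → 3 → 7 → 8: 23+11+10+7 = 51
6 → 2 → 3 → 8: 23+11+4 = 38
6 → 4 → 7 → 8: 11+14+7 = 32
6 → 4 → 5 → 3 → 7 → 8: 11+14+3+10+7 = 45
Cheapest is 6 → 4 → 7 → 8 at 32 m.

32 m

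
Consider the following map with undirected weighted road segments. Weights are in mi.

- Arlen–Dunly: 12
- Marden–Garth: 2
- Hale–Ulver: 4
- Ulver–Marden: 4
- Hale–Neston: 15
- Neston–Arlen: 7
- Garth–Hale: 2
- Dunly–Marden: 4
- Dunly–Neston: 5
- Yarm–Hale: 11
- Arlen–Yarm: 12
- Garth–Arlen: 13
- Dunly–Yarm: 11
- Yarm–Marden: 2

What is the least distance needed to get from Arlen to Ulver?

Settle nodes by increasing distance from Arlen:
Arlen: 0
Neston: 7  (via Arlen)
Dunly: 12  (via Arlen)
Yarm: 12  (via Arlen)
Garth: 13  (via Arlen)
Marden: 14  (via Yarm)
Hale: 15  (via Garth)
Ulver: 18  (via Marden)
Shortest route: Arlen–Yarm–Marden–Ulver = 18 mi.

18 mi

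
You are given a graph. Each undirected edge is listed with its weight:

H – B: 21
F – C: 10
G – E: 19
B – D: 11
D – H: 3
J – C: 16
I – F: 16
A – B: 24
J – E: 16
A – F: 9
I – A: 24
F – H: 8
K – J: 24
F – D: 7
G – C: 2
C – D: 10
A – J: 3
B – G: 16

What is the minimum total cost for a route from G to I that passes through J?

Best G to J: G → C → J costing 18
Shortest J→I: J → A → I = 27
Total via J: 18 + 27 = 45.

45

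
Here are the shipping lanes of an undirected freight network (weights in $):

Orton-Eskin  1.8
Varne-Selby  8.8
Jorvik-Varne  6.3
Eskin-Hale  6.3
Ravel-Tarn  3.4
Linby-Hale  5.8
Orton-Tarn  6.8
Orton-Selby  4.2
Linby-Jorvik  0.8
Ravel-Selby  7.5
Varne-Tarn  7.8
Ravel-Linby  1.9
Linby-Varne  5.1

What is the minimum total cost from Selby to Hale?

$12.3

Settle nodes by increasing distance from Selby:
Selby: 0
Orton: 4.2  (via Selby)
Eskin: 6  (via Orton)
Ravel: 7.5  (via Selby)
Varne: 8.8  (via Selby)
Linby: 9.4  (via Ravel)
Jorvik: 10.2  (via Linby)
Tarn: 10.9  (via Ravel)
Hale: 12.3  (via Eskin)
Shortest route: Selby → Orton → Eskin → Hale = $12.3.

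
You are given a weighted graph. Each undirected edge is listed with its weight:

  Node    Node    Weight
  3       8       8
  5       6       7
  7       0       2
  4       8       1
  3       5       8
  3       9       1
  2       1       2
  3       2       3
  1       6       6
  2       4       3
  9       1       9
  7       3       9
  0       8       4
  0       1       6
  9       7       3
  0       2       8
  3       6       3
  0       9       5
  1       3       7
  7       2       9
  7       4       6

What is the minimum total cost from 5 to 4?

14

Shortest distances from 5:
5: 0
6: 7  (via 5)
3: 8  (via 5)
9: 9  (via 3)
2: 11  (via 3)
7: 12  (via 9)
1: 13  (via 6)
0: 14  (via 9)
4: 14  (via 2)
Shortest route: 5–3–2–4 = 14.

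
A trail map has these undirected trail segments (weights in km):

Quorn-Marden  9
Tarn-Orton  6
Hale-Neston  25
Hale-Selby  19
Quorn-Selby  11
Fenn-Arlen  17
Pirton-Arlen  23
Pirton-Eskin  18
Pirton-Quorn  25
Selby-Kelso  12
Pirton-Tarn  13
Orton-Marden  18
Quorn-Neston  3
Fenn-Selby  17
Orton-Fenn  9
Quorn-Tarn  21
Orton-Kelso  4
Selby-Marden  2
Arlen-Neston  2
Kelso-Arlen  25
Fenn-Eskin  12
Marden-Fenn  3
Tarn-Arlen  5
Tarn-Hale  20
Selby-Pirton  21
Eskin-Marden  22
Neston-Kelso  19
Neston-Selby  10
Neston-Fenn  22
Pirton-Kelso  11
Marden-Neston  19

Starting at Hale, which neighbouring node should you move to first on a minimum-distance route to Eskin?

Selby

Enumerating some paths:
Hale–Selby–Marden–Eskin: 19+2+22 = 43
Hale–Selby–Marden–Fenn–Eskin: 19+2+3+12 = 36
The minimum is 36 km via Hale–Selby–Marden–Fenn–Eskin.
So from Hale the first move is to Selby.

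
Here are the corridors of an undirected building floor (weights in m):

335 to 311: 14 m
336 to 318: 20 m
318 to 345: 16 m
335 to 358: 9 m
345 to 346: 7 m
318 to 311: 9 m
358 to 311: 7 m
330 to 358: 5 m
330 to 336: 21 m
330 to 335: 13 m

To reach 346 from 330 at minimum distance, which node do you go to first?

358

Enumerating some paths:
330 → 335 → 311 → 318 → 345 → 346: 13+14+9+16+7 = 59
330 → 358 → 335 → 311 → 318 → 345 → 346: 5+9+14+9+16+7 = 60
330 → 358 → 311 → 318 → 345 → 346: 5+7+9+16+7 = 44
Cheapest is 330 → 358 → 311 → 318 → 345 → 346 at 44 m.
So from 330 the first move is to 358.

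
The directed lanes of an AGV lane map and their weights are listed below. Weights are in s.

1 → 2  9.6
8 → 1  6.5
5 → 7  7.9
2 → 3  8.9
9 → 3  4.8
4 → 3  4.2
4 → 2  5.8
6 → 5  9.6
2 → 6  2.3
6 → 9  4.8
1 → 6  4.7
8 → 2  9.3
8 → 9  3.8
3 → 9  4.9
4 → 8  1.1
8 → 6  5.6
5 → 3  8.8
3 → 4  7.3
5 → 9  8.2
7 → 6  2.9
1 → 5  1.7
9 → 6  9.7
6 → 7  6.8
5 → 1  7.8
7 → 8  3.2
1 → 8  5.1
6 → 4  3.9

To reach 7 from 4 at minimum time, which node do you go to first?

8

Enumerating some paths:
4–2–6–7: 5.8+2.3+6.8 = 14.9
4–8–1–5–7: 1.1+6.5+1.7+7.9 = 17.2
4–8–6–7: 1.1+5.6+6.8 = 13.5
4–8–1–6–7: 1.1+6.5+4.7+6.8 = 19.1
The minimum is 13.5 s via 4–8–6–7.
So from 4 the first move is to 8.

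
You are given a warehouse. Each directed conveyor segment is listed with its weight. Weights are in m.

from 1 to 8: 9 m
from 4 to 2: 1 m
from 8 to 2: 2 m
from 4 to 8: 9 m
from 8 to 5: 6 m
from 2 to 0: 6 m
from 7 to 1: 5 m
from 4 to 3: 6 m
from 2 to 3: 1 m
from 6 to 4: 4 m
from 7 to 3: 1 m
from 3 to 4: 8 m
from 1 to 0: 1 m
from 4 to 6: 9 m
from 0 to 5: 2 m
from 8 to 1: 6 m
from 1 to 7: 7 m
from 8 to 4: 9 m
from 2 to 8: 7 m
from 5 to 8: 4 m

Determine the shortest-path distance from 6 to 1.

18 m

Settle nodes by increasing distance from 6:
6: 0
4: 4  (via 6)
2: 5  (via 4)
3: 6  (via 2)
0: 11  (via 2)
8: 12  (via 2)
5: 13  (via 0)
1: 18  (via 8)
Shortest route: 6–4–2–8–1 = 18 m.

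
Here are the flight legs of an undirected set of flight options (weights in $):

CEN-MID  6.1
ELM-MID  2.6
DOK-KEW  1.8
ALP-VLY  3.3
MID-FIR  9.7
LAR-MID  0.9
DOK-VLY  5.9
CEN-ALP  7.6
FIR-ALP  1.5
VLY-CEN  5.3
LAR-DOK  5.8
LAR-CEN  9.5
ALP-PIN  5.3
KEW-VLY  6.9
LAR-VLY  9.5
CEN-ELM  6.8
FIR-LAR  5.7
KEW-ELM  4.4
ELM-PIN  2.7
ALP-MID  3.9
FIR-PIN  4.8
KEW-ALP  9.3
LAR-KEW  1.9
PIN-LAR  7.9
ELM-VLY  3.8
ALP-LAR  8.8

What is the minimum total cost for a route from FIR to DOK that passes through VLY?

Best FIR to VLY: FIR → ALP → VLY costing 4.8
Best VLY to DOK: VLY → DOK costing 5.9
Total via VLY: 4.8 + 5.9 = $10.7.

$10.7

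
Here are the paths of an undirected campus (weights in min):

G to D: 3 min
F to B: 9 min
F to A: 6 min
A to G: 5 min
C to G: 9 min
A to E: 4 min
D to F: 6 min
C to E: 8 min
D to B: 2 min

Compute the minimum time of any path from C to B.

14 min

Candidate routes:
C–E–A–G–D–B: 8+4+5+3+2 = 22
C–E–A–F–D–B: 8+4+6+6+2 = 26
C–G–D–B: 9+3+2 = 14
The minimum is 14 min via C–G–D–B.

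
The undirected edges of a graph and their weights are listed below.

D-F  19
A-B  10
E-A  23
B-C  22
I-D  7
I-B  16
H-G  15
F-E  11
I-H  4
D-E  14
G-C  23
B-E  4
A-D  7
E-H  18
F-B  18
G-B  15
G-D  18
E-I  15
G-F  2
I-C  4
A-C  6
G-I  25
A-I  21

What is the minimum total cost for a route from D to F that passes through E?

Best D to E: D → E costing 14
Shortest E→F: E → F = 11
Total via E: 14 + 11 = 25.

25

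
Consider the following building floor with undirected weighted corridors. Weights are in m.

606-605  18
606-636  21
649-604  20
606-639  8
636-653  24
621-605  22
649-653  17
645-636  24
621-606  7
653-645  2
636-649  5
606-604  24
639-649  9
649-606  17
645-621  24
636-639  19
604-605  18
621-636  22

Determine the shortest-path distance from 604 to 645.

Settle nodes by increasing distance from 604:
604: 0
605: 18  (via 604)
649: 20  (via 604)
606: 24  (via 604)
636: 25  (via 649)
639: 29  (via 649)
621: 31  (via 606)
653: 37  (via 649)
645: 39  (via 653)
Shortest route: 604–649–653–645 = 39 m.

39 m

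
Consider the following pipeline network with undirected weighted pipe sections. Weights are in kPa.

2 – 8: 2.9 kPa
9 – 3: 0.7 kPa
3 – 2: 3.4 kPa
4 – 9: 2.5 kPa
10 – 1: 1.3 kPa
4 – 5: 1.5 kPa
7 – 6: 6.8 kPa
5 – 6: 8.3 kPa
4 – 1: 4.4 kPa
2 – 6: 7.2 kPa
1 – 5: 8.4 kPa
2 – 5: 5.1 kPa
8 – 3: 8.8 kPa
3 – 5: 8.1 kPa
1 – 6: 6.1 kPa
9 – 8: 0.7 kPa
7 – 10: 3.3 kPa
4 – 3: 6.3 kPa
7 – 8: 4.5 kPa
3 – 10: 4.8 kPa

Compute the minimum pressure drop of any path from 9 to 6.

Settle nodes by increasing distance from 9:
9: 0
3: 0.7  (via 9)
8: 0.7  (via 9)
4: 2.5  (via 9)
2: 3.6  (via 8)
5: 4  (via 4)
7: 5.2  (via 8)
10: 5.5  (via 3)
1: 6.8  (via 10)
6: 10.8  (via 2)
Shortest route: 9–8–2–6 = 10.8 kPa.

10.8 kPa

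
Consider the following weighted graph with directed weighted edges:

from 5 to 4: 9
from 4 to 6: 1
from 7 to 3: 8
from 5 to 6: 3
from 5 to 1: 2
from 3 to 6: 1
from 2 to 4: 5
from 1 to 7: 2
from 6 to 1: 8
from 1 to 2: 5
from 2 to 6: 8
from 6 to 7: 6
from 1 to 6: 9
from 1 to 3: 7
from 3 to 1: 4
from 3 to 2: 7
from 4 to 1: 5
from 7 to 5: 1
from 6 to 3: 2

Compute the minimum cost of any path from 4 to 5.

Running Dijkstra from 4:
4: 0
6: 1  (via 4)
3: 3  (via 6)
1: 5  (via 4)
7: 7  (via 6)
5: 8  (via 7)
Shortest route: 4 → 6 → 7 → 5 = 8.

8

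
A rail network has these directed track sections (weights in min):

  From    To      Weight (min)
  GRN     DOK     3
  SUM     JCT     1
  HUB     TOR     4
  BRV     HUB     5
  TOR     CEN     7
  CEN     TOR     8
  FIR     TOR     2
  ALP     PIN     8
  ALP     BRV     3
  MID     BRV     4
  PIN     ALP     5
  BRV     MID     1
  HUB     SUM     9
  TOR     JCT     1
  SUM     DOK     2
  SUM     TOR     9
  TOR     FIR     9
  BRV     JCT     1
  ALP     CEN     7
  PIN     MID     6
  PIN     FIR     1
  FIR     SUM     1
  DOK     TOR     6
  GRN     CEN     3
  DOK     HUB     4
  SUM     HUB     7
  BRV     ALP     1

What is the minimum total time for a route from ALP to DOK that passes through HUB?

Best ALP to HUB: ALP–BRV–HUB costing 8
Shortest HUB→DOK: HUB–SUM–DOK = 11
Total via HUB: 8 + 11 = 19 min.

19 min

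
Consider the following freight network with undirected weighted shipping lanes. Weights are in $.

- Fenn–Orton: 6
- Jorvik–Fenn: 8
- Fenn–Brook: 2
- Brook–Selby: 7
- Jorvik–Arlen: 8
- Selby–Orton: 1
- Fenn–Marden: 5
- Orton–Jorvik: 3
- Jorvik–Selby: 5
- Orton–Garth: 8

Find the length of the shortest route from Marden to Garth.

Settle nodes by increasing distance from Marden:
Marden: 0
Fenn: 5  (via Marden)
Brook: 7  (via Fenn)
Orton: 11  (via Fenn)
Selby: 12  (via Orton)
Jorvik: 13  (via Fenn)
Garth: 19  (via Orton)
Shortest route: Marden → Fenn → Orton → Garth = $19.

$19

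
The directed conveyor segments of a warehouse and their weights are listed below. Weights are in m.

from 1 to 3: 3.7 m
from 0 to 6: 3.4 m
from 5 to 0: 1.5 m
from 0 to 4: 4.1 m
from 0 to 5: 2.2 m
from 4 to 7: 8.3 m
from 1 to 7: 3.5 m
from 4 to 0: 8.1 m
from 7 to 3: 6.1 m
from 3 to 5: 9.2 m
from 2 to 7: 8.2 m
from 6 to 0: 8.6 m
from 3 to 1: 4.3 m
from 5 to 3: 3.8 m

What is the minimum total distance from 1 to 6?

Compare a few routes:
1 - 3 - 5 - 0 - 6: 3.7+9.2+1.5+3.4 = 17.8
1 - 7 - 3 - 5 - 0 - 6: 3.5+6.1+9.2+1.5+3.4 = 23.7
Cheapest is 1 - 3 - 5 - 0 - 6 at 17.8 m.

17.8 m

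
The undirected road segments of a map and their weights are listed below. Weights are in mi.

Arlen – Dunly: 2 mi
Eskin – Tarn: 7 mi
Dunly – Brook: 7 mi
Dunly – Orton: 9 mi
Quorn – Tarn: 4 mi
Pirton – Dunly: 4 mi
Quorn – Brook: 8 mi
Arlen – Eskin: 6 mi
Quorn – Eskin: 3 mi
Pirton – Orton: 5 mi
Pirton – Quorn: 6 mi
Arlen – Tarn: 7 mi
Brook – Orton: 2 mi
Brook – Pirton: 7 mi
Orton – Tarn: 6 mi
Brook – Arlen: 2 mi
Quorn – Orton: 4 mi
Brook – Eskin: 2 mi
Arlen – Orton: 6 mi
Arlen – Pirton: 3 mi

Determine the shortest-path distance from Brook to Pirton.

Shortest distances from Brook:
Brook: 0
Arlen: 2  (via Brook)
Orton: 2  (via Brook)
Eskin: 2  (via Brook)
Dunly: 4  (via Arlen)
Quorn: 5  (via Eskin)
Pirton: 5  (via Arlen)
Shortest route: Brook → Arlen → Pirton = 5 mi.

5 mi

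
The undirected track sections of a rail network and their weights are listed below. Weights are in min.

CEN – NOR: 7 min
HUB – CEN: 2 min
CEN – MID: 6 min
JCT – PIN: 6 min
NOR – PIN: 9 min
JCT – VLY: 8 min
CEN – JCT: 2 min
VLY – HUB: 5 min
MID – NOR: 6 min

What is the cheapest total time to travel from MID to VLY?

Shortest distances from MID:
MID: 0
CEN: 6  (via MID)
NOR: 6  (via MID)
HUB: 8  (via CEN)
JCT: 8  (via CEN)
VLY: 13  (via HUB)
Shortest route: MID–CEN–HUB–VLY = 13 min.

13 min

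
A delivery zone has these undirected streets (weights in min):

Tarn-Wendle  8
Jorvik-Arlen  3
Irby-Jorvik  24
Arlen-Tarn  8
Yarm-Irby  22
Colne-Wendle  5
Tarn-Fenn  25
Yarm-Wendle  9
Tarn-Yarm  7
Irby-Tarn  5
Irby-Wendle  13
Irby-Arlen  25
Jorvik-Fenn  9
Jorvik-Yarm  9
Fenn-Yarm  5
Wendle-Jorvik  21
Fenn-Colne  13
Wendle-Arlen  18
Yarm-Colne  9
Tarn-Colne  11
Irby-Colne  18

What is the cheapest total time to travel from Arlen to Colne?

19 min

Candidate routes:
Arlen → Tarn → Wendle → Colne: 8+8+5 = 21
Arlen → Jorvik → Yarm → Colne: 3+9+9 = 21
Arlen → Tarn → Colne: 8+11 = 19
Arlen → Wendle → Colne: 18+5 = 23
The minimum is 19 min via Arlen → Tarn → Colne.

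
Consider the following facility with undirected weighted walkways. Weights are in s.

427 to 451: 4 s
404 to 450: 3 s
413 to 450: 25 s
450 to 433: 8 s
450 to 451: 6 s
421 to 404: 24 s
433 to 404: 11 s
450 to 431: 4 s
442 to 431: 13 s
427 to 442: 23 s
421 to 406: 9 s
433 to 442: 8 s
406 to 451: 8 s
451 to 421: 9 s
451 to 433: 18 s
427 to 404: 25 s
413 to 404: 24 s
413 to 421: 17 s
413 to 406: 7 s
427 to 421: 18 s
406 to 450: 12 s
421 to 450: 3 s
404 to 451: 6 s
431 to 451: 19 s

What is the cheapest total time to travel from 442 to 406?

Candidate routes:
442 → 431 → 450 → 421 → 406: 13+4+3+9 = 29
442 → 433 → 450 → 406: 8+8+12 = 28
442 → 431 → 450 → 406: 13+4+12 = 29
Cheapest is 442 → 433 → 450 → 406 at 28 s.

28 s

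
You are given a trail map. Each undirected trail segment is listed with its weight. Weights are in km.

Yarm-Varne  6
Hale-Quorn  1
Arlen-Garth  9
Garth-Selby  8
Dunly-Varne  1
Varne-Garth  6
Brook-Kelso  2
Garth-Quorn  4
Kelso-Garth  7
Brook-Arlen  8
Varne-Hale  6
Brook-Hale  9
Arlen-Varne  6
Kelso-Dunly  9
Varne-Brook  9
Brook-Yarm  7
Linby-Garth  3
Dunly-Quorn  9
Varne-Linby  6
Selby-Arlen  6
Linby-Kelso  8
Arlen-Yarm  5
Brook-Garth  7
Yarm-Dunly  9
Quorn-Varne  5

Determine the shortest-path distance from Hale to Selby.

13 km

Enumerating some paths:
Hale → Quorn → Garth → Selby: 1+4+8 = 13
Hale → Varne → Arlen → Selby: 6+6+6 = 18
Hale → Quorn → Varne → Arlen → Selby: 1+5+6+6 = 18
Cheapest is Hale → Quorn → Garth → Selby at 13 km.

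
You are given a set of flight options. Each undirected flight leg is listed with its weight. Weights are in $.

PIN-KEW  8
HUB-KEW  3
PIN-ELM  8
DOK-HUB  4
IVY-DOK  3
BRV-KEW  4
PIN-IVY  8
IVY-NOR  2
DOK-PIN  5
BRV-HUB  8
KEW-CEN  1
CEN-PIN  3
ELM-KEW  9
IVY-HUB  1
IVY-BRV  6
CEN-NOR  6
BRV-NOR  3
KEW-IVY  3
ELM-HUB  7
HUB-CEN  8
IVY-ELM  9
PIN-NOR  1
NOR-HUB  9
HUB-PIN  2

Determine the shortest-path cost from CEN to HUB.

Running Dijkstra from CEN:
CEN: 0
KEW: 1  (via CEN)
PIN: 3  (via CEN)
NOR: 4  (via PIN)
HUB: 4  (via KEW)
Shortest route: CEN–KEW–HUB = $4.

$4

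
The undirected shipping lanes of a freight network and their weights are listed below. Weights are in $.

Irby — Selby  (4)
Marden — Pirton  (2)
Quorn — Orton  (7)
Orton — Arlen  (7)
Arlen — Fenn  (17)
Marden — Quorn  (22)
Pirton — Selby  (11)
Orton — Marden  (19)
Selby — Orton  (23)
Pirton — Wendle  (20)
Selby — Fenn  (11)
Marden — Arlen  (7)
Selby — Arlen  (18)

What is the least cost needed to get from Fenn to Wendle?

$42

Settle nodes by increasing distance from Fenn:
Fenn: 0
Selby: 11  (via Fenn)
Irby: 15  (via Selby)
Arlen: 17  (via Fenn)
Pirton: 22  (via Selby)
Marden: 24  (via Arlen)
Orton: 24  (via Arlen)
Quorn: 31  (via Orton)
Wendle: 42  (via Pirton)
Shortest route: Fenn → Selby → Pirton → Wendle = $42.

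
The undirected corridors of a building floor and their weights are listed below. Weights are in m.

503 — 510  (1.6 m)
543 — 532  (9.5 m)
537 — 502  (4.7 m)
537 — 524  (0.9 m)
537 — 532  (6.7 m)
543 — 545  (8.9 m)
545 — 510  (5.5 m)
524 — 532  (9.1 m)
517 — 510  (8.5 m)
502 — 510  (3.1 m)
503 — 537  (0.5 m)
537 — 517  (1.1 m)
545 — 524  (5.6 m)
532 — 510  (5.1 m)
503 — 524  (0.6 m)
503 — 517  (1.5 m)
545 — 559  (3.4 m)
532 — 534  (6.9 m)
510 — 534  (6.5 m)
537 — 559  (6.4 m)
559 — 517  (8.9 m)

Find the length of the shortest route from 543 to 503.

Enumerating some paths:
543 - 545 - 524 - 503: 8.9+5.6+0.6 = 15.1
543 - 532 - 510 - 503: 9.5+5.1+1.6 = 16.2
543 - 545 - 524 - 537 - 503: 8.9+5.6+0.9+0.5 = 15.9
543 - 545 - 510 - 503: 8.9+5.5+1.6 = 16
The minimum is 15.1 m via 543 - 545 - 524 - 503.

15.1 m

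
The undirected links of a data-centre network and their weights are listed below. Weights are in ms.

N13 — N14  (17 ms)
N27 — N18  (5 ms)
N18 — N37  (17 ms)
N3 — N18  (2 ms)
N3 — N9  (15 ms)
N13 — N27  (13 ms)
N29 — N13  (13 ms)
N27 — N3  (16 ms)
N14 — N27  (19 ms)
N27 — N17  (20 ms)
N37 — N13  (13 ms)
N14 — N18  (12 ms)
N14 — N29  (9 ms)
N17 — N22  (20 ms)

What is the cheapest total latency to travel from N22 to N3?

Running Dijkstra from N22:
N22: 0
N17: 20  (via N22)
N27: 40  (via N17)
N18: 45  (via N27)
N3: 47  (via N18)
Shortest route: N22–N17–N27–N18–N3 = 47 ms.

47 ms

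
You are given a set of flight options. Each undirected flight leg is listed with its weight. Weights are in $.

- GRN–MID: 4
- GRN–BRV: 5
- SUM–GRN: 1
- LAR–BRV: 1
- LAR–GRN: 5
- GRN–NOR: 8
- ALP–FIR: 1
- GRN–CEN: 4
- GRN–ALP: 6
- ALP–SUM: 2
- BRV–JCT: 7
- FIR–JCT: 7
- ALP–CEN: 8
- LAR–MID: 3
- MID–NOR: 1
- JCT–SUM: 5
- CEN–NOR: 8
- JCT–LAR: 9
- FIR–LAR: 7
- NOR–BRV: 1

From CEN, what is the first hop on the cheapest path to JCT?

GRN

Compare a few routes:
CEN → GRN → SUM → JCT: 4+1+5 = 10
CEN → GRN → SUM → ALP → FIR → JCT: 4+1+2+1+7 = 15
The minimum is $10 via CEN → GRN → SUM → JCT.
So from CEN the first move is to GRN.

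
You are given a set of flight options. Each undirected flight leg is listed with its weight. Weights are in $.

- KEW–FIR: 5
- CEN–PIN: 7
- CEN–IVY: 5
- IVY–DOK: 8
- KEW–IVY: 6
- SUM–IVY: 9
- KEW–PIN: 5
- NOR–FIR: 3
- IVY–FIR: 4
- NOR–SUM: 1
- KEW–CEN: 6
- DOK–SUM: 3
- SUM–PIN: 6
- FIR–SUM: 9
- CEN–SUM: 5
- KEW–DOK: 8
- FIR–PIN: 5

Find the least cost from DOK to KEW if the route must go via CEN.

$14

Best DOK to CEN: DOK–SUM–CEN costing 8
Best CEN to KEW: CEN–KEW costing 6
Total via CEN: 8 + 6 = $14.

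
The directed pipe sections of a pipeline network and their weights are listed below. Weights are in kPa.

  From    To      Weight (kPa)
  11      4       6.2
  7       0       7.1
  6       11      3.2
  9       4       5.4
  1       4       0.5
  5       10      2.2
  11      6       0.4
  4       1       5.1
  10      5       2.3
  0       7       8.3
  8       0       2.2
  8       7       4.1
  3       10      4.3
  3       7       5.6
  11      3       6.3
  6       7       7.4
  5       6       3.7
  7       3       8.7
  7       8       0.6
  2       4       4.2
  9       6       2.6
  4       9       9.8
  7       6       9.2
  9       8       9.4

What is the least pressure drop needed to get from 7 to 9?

28.4 kPa

Candidate routes:
7 - 3 - 10 - 5 - 6 - 11 - 4 - 9: 8.7+4.3+2.3+3.7+3.2+6.2+9.8 = 38.2
7 - 6 - 11 - 4 - 9: 9.2+3.2+6.2+9.8 = 28.4
The minimum is 28.4 kPa via 7 - 6 - 11 - 4 - 9.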